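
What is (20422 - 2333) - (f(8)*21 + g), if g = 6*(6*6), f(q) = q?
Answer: 17705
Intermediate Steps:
g = 216 (g = 6*36 = 216)
(20422 - 2333) - (f(8)*21 + g) = (20422 - 2333) - (8*21 + 216) = 18089 - (168 + 216) = 18089 - 1*384 = 18089 - 384 = 17705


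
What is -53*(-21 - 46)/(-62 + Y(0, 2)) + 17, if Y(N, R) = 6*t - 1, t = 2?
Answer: -2684/51 ≈ -52.627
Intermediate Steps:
Y(N, R) = 11 (Y(N, R) = 6*2 - 1 = 12 - 1 = 11)
-53*(-21 - 46)/(-62 + Y(0, 2)) + 17 = -53*(-21 - 46)/(-62 + 11) + 17 = -(-3551)/(-51) + 17 = -(-3551)*(-1)/51 + 17 = -53*67/51 + 17 = -3551/51 + 17 = -2684/51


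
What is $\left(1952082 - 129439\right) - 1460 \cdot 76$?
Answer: $1711683$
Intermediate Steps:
$\left(1952082 - 129439\right) - 1460 \cdot 76 = 1822643 - 110960 = 1711683$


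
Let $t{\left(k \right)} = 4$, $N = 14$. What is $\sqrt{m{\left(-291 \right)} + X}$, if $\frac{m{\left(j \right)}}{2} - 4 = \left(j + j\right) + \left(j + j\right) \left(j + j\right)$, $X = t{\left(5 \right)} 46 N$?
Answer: $2 \sqrt{169717} \approx 823.93$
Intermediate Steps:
$X = 2576$ ($X = 4 \cdot 46 \cdot 14 = 184 \cdot 14 = 2576$)
$m{\left(j \right)} = 8 + 4 j + 8 j^{2}$ ($m{\left(j \right)} = 8 + 2 \left(\left(j + j\right) + \left(j + j\right) \left(j + j\right)\right) = 8 + 2 \left(2 j + 2 j 2 j\right) = 8 + 2 \left(2 j + 4 j^{2}\right) = 8 + \left(4 j + 8 j^{2}\right) = 8 + 4 j + 8 j^{2}$)
$\sqrt{m{\left(-291 \right)} + X} = \sqrt{\left(8 + 4 \left(-291\right) + 8 \left(-291\right)^{2}\right) + 2576} = \sqrt{\left(8 - 1164 + 8 \cdot 84681\right) + 2576} = \sqrt{\left(8 - 1164 + 677448\right) + 2576} = \sqrt{676292 + 2576} = \sqrt{678868} = 2 \sqrt{169717}$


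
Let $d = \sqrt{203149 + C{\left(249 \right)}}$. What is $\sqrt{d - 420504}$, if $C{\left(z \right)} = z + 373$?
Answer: $\sqrt{-420504 + \sqrt{203771}} \approx 648.11 i$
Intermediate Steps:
$C{\left(z \right)} = 373 + z$
$d = \sqrt{203771}$ ($d = \sqrt{203149 + \left(373 + 249\right)} = \sqrt{203149 + 622} = \sqrt{203771} \approx 451.41$)
$\sqrt{d - 420504} = \sqrt{\sqrt{203771} - 420504} = \sqrt{-420504 + \sqrt{203771}}$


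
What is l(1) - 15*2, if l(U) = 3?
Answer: -27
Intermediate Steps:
l(1) - 15*2 = 3 - 15*2 = 3 - 30 = -27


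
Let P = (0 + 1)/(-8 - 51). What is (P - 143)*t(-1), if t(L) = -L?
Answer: -8438/59 ≈ -143.02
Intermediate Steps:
P = -1/59 (P = 1/(-59) = 1*(-1/59) = -1/59 ≈ -0.016949)
(P - 143)*t(-1) = (-1/59 - 143)*(-1*(-1)) = -8438/59*1 = -8438/59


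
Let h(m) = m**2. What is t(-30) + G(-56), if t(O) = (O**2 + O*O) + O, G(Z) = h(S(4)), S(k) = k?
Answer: 1786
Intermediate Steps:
G(Z) = 16 (G(Z) = 4**2 = 16)
t(O) = O + 2*O**2 (t(O) = (O**2 + O**2) + O = 2*O**2 + O = O + 2*O**2)
t(-30) + G(-56) = -30*(1 + 2*(-30)) + 16 = -30*(1 - 60) + 16 = -30*(-59) + 16 = 1770 + 16 = 1786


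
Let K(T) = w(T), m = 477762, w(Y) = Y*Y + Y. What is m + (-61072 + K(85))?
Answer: 424000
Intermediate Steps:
w(Y) = Y + Y² (w(Y) = Y² + Y = Y + Y²)
K(T) = T*(1 + T)
m + (-61072 + K(85)) = 477762 + (-61072 + 85*(1 + 85)) = 477762 + (-61072 + 85*86) = 477762 + (-61072 + 7310) = 477762 - 53762 = 424000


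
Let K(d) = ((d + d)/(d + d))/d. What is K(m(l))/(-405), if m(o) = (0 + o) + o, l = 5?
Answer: -1/4050 ≈ -0.00024691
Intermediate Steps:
m(o) = 2*o (m(o) = o + o = 2*o)
K(d) = 1/d (K(d) = ((2*d)/((2*d)))/d = ((2*d)*(1/(2*d)))/d = 1/d)
K(m(l))/(-405) = 1/((-405)*((2*5))) = -1/405/10 = -1/405*⅒ = -1/4050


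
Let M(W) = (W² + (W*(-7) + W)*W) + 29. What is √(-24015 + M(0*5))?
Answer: I*√23986 ≈ 154.87*I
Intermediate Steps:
M(W) = 29 - 5*W² (M(W) = (W² + (-7*W + W)*W) + 29 = (W² + (-6*W)*W) + 29 = (W² - 6*W²) + 29 = -5*W² + 29 = 29 - 5*W²)
√(-24015 + M(0*5)) = √(-24015 + (29 - 5*(0*5)²)) = √(-24015 + (29 - 5*0²)) = √(-24015 + (29 - 5*0)) = √(-24015 + (29 + 0)) = √(-24015 + 29) = √(-23986) = I*√23986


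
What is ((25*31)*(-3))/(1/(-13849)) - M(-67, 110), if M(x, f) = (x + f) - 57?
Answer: 32198939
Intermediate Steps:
M(x, f) = -57 + f + x (M(x, f) = (f + x) - 57 = -57 + f + x)
((25*31)*(-3))/(1/(-13849)) - M(-67, 110) = ((25*31)*(-3))/(1/(-13849)) - (-57 + 110 - 67) = (775*(-3))/(-1/13849) - 1*(-14) = -2325*(-13849) + 14 = 32198925 + 14 = 32198939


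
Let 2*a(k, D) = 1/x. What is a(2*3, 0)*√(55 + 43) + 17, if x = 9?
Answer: 17 + 7*√2/18 ≈ 17.550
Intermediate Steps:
a(k, D) = 1/18 (a(k, D) = (½)/9 = (½)*(⅑) = 1/18)
a(2*3, 0)*√(55 + 43) + 17 = √(55 + 43)/18 + 17 = √98/18 + 17 = (7*√2)/18 + 17 = 7*√2/18 + 17 = 17 + 7*√2/18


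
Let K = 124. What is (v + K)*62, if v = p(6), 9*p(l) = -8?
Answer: 68696/9 ≈ 7632.9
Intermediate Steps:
p(l) = -8/9 (p(l) = (⅑)*(-8) = -8/9)
v = -8/9 ≈ -0.88889
(v + K)*62 = (-8/9 + 124)*62 = (1108/9)*62 = 68696/9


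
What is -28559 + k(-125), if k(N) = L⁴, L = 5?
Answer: -27934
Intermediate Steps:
k(N) = 625 (k(N) = 5⁴ = 625)
-28559 + k(-125) = -28559 + 625 = -27934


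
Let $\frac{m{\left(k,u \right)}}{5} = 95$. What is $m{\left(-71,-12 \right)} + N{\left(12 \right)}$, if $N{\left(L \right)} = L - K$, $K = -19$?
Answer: $506$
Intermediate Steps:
$m{\left(k,u \right)} = 475$ ($m{\left(k,u \right)} = 5 \cdot 95 = 475$)
$N{\left(L \right)} = 19 + L$ ($N{\left(L \right)} = L - -19 = L + 19 = 19 + L$)
$m{\left(-71,-12 \right)} + N{\left(12 \right)} = 475 + \left(19 + 12\right) = 475 + 31 = 506$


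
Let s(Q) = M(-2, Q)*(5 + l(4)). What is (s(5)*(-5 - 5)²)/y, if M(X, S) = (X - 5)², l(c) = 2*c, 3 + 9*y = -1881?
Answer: -47775/157 ≈ -304.30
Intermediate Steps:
y = -628/3 (y = -⅓ + (⅑)*(-1881) = -⅓ - 209 = -628/3 ≈ -209.33)
M(X, S) = (-5 + X)²
s(Q) = 637 (s(Q) = (-5 - 2)²*(5 + 2*4) = (-7)²*(5 + 8) = 49*13 = 637)
(s(5)*(-5 - 5)²)/y = (637*(-5 - 5)²)/(-628/3) = (637*(-10)²)*(-3/628) = (637*100)*(-3/628) = 63700*(-3/628) = -47775/157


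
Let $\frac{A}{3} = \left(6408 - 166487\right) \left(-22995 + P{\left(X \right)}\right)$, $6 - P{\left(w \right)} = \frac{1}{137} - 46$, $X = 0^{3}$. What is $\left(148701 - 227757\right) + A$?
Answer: $\frac{1509466265832}{137} \approx 1.1018 \cdot 10^{10}$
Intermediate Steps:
$X = 0$
$P{\left(w \right)} = \frac{7123}{137}$ ($P{\left(w \right)} = 6 - \left(\frac{1}{137} - 46\right) = 6 - - \frac{6301}{137} = 6 + \frac{6301}{137} = \frac{7123}{137}$)
$A = \frac{1509477096504}{137}$ ($A = 3 \left(6408 - 166487\right) \left(-22995 + \frac{7123}{137}\right) = 3 \left(\left(-160079\right) \left(- \frac{3143192}{137}\right)\right) = 3 \cdot \frac{503159032168}{137} = \frac{1509477096504}{137} \approx 1.1018 \cdot 10^{10}$)
$\left(148701 - 227757\right) + A = \left(148701 - 227757\right) + \frac{1509477096504}{137} = -79056 + \frac{1509477096504}{137} = \frac{1509466265832}{137}$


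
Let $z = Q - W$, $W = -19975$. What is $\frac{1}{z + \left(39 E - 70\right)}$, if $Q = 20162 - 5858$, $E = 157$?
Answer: $\frac{1}{40332} \approx 2.4794 \cdot 10^{-5}$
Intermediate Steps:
$Q = 14304$ ($Q = 20162 - 5858 = 14304$)
$z = 34279$ ($z = 14304 - -19975 = 14304 + 19975 = 34279$)
$\frac{1}{z + \left(39 E - 70\right)} = \frac{1}{34279 + \left(39 \cdot 157 - 70\right)} = \frac{1}{34279 + \left(6123 - 70\right)} = \frac{1}{34279 + 6053} = \frac{1}{40332}$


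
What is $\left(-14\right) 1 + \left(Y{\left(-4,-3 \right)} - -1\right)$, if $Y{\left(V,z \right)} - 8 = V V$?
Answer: $11$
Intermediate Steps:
$Y{\left(V,z \right)} = 8 + V^{2}$ ($Y{\left(V,z \right)} = 8 + V V = 8 + V^{2}$)
$\left(-14\right) 1 + \left(Y{\left(-4,-3 \right)} - -1\right) = \left(-14\right) 1 + \left(\left(8 + \left(-4\right)^{2}\right) - -1\right) = -14 + \left(\left(8 + 16\right) + 1\right) = -14 + \left(24 + 1\right) = -14 + 25 = 11$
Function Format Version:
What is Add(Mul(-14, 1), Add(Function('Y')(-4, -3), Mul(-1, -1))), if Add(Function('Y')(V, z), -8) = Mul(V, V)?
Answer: 11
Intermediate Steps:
Function('Y')(V, z) = Add(8, Pow(V, 2)) (Function('Y')(V, z) = Add(8, Mul(V, V)) = Add(8, Pow(V, 2)))
Add(Mul(-14, 1), Add(Function('Y')(-4, -3), Mul(-1, -1))) = Add(Mul(-14, 1), Add(Add(8, Pow(-4, 2)), Mul(-1, -1))) = Add(-14, Add(Add(8, 16), 1)) = Add(-14, Add(24, 1)) = Add(-14, 25) = 11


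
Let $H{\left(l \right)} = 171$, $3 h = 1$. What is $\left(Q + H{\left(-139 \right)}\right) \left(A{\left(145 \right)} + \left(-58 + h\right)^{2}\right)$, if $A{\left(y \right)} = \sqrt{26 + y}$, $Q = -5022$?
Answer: $-16131731 - 14553 \sqrt{19} \approx -1.6195 \cdot 10^{7}$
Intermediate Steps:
$h = \frac{1}{3}$ ($h = \frac{1}{3} \cdot 1 = \frac{1}{3} \approx 0.33333$)
$\left(Q + H{\left(-139 \right)}\right) \left(A{\left(145 \right)} + \left(-58 + h\right)^{2}\right) = \left(-5022 + 171\right) \left(\sqrt{26 + 145} + \left(-58 + \frac{1}{3}\right)^{2}\right) = - 4851 \left(\sqrt{171} + \left(- \frac{173}{3}\right)^{2}\right) = - 4851 \left(3 \sqrt{19} + \frac{29929}{9}\right) = - 4851 \left(\frac{29929}{9} + 3 \sqrt{19}\right) = -16131731 - 14553 \sqrt{19}$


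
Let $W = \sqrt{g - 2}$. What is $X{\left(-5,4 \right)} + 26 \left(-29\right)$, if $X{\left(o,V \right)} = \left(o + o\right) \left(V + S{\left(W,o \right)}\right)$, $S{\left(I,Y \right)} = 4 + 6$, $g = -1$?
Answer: $-894$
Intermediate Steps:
$W = i \sqrt{3}$ ($W = \sqrt{-1 - 2} = \sqrt{-3} = i \sqrt{3} \approx 1.732 i$)
$S{\left(I,Y \right)} = 10$
$X{\left(o,V \right)} = 2 o \left(10 + V\right)$ ($X{\left(o,V \right)} = \left(o + o\right) \left(V + 10\right) = 2 o \left(10 + V\right)$)
$X{\left(-5,4 \right)} + 26 \left(-29\right) = 2 \left(-5\right) \left(10 + 4\right) + 26 \left(-29\right) = 2 \left(-5\right) 14 - 754 = -140 - 754 = -894$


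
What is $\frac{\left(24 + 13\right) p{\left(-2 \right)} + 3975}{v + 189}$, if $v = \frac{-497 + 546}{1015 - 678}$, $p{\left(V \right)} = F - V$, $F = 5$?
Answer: $\frac{24601}{1099} \approx 22.385$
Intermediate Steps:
$p{\left(V \right)} = 5 - V$
$v = \frac{49}{337} \approx 0.1454$
$\frac{\left(24 + 13\right) p{\left(-2 \right)} + 3975}{v + 189} = \frac{\left(24 + 13\right) \left(5 - -2\right) + 3975}{\frac{49}{337} + 189} = \frac{37 \left(5 + 2\right) + 3975}{\frac{63742}{337}} = \left(37 \cdot 7 + 3975\right) \frac{337}{63742} = \left(259 + 3975\right) \frac{337}{63742} = 4234 \cdot \frac{337}{63742} = \frac{24601}{1099}$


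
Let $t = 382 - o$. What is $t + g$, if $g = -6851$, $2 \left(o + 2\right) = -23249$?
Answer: $\frac{10315}{2} \approx 5157.5$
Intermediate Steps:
$o = - \frac{23253}{2}$ ($o = -2 + \frac{1}{2} \left(-23249\right) = -2 - \frac{23249}{2} = - \frac{23253}{2} \approx -11627.0$)
$t = \frac{24017}{2}$ ($t = 382 - - \frac{23253}{2} = 382 + \frac{23253}{2} = \frac{24017}{2} \approx 12009.0$)
$t + g = \frac{24017}{2} - 6851 = \frac{10315}{2}$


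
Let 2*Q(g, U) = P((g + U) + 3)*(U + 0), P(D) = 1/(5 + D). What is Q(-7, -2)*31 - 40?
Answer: -9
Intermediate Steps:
Q(g, U) = U/(2*(8 + U + g)) (Q(g, U) = ((U + 0)/(5 + ((g + U) + 3)))/2 = (U/(5 + ((U + g) + 3)))/2 = (U/(5 + (3 + U + g)))/2 = (U/(8 + U + g))/2 = U/(2*(8 + U + g)))
Q(-7, -2)*31 - 40 = ((1/2)*(-2)/(8 - 2 - 7))*31 - 40 = ((1/2)*(-2)/(-1))*31 - 40 = ((1/2)*(-2)*(-1))*31 - 40 = 1*31 - 40 = 31 - 40 = -9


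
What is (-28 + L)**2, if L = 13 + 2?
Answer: 169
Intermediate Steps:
L = 15
(-28 + L)**2 = (-28 + 15)**2 = (-13)**2 = 169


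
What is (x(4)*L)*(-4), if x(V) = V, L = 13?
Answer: -208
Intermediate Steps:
(x(4)*L)*(-4) = (4*13)*(-4) = 52*(-4) = -208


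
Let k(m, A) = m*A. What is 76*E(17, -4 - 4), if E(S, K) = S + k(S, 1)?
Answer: 2584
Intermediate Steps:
k(m, A) = A*m
E(S, K) = 2*S (E(S, K) = S + 1*S = S + S = 2*S)
76*E(17, -4 - 4) = 76*(2*17) = 76*34 = 2584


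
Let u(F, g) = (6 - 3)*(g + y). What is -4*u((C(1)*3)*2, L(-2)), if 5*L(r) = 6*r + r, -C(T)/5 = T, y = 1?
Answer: 108/5 ≈ 21.600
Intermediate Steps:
C(T) = -5*T
L(r) = 7*r/5 (L(r) = (6*r + r)/5 = (7*r)/5 = 7*r/5)
u(F, g) = 3 + 3*g (u(F, g) = (6 - 3)*(g + 1) = 3*(1 + g) = 3 + 3*g)
-4*u((C(1)*3)*2, L(-2)) = -4*(3 + 3*((7/5)*(-2))) = -4*(3 + 3*(-14/5)) = -4*(3 - 42/5) = -4*(-27/5) = 108/5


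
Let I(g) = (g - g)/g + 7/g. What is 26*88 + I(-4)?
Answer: 9145/4 ≈ 2286.3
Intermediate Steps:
I(g) = 7/g (I(g) = 0/g + 7/g = 0 + 7/g = 7/g)
26*88 + I(-4) = 26*88 + 7/(-4) = 2288 + 7*(-¼) = 2288 - 7/4 = 9145/4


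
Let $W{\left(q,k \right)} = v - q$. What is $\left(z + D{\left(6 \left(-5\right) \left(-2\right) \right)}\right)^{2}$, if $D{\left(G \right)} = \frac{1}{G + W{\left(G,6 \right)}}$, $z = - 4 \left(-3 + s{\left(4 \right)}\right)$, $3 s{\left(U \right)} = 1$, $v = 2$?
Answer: $\frac{4489}{36} \approx 124.69$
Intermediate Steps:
$s{\left(U \right)} = \frac{1}{3}$ ($s{\left(U \right)} = \frac{1}{3} \cdot 1 = \frac{1}{3}$)
$W{\left(q,k \right)} = 2 - q$
$z = \frac{32}{3}$ ($z = - 4 \left(-3 + \frac{1}{3}\right) = \left(-4\right) \left(- \frac{8}{3}\right) = \frac{32}{3} \approx 10.667$)
$D{\left(G \right)} = \frac{1}{2}$ ($D{\left(G \right)} = \frac{1}{G - \left(-2 + G\right)} = \frac{1}{2}$)
$\left(z + D{\left(6 \left(-5\right) \left(-2\right) \right)}\right)^{2} = \left(\frac{32}{3} + \frac{1}{2}\right)^{2} = \left(\frac{67}{6}\right)^{2} = \frac{4489}{36}$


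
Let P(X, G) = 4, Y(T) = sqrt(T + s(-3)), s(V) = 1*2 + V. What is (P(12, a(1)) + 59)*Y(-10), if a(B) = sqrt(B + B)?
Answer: 63*I*sqrt(11) ≈ 208.95*I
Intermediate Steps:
s(V) = 2 + V
a(B) = sqrt(2)*sqrt(B) (a(B) = sqrt(2*B) = sqrt(2)*sqrt(B))
Y(T) = sqrt(-1 + T) (Y(T) = sqrt(T + (2 - 3)) = sqrt(T - 1) = sqrt(-1 + T))
(P(12, a(1)) + 59)*Y(-10) = (4 + 59)*sqrt(-1 - 10) = 63*sqrt(-11) = 63*(I*sqrt(11)) = 63*I*sqrt(11)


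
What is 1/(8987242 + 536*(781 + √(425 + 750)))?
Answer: 4702929/44234913571682 - 670*√47/22117456785841 ≈ 1.0611e-7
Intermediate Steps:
1/(8987242 + 536*(781 + √(425 + 750))) = 1/(8987242 + 536*(781 + √1175)) = 1/(8987242 + 536*(781 + 5*√47)) = 1/(8987242 + (418616 + 2680*√47)) = 1/(9405858 + 2680*√47)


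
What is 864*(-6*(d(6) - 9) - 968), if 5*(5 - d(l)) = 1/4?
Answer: -4076784/5 ≈ -8.1536e+5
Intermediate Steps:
d(l) = 99/20 (d(l) = 5 - ⅕/4 = 5 - ⅕*¼ = 5 - 1/20 = 99/20)
864*(-6*(d(6) - 9) - 968) = 864*(-6*(99/20 - 9) - 968) = 864*(-6*(-81/20) - 968) = 864*(243/10 - 968) = 864*(-9437/10) = -4076784/5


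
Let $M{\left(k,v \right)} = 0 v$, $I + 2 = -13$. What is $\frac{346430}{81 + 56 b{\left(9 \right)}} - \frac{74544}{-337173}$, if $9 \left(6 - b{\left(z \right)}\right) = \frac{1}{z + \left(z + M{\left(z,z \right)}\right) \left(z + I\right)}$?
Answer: $\frac{15773121568618}{18987447931} \approx 830.71$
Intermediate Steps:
$I = -15$ ($I = -2 - 13 = -15$)
$M{\left(k,v \right)} = 0$
$b{\left(z \right)} = 6 - \frac{1}{9 \left(z + z \left(-15 + z\right)\right)}$ ($b{\left(z \right)} = 6 - \frac{1}{9 \left(z + \left(z + 0\right) \left(z - 15\right)\right)} = 6 - \frac{1}{9 \left(z + z \left(-15 + z\right)\right)}$)
$\frac{346430}{81 + 56 b{\left(9 \right)}} - \frac{74544}{-337173} = \frac{346430}{81 + 56 \frac{-1 - 6804 + 54 \cdot 9^{2}}{9 \cdot 9 \left(-14 + 9\right)}} - \frac{74544}{-337173} = \frac{346430}{81 + 56 \cdot \frac{1}{9} \cdot \frac{1}{9} \frac{1}{-5} \left(-1 - 6804 + 54 \cdot 81\right)} - - \frac{24848}{112391} = \frac{346430}{81 + 56 \cdot \frac{1}{9} \cdot \frac{1}{9} \left(- \frac{1}{5}\right) \left(-1 - 6804 + 4374\right)} + \frac{24848}{112391} = \frac{346430}{81 + 56 \cdot \frac{1}{9} \cdot \frac{1}{9} \left(- \frac{1}{5}\right) \left(-2431\right)} + \frac{24848}{112391} = \frac{346430}{81 + 56 \cdot \frac{2431}{405}} + \frac{24848}{112391} = \frac{346430}{81 + \frac{136136}{405}} + \frac{24848}{112391} = \frac{346430}{\frac{168941}{405}} + \frac{24848}{112391} = 346430 \cdot \frac{405}{168941} + \frac{24848}{112391} = \frac{140304150}{168941} + \frac{24848}{112391} = \frac{15773121568618}{18987447931}$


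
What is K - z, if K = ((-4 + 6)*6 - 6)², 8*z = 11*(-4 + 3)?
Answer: 299/8 ≈ 37.375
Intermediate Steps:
z = -11/8 (z = (11*(-4 + 3))/8 = (11*(-1))/8 = (⅛)*(-11) = -11/8 ≈ -1.3750)
K = 36 (K = (2*6 - 6)² = (12 - 6)² = 6² = 36)
K - z = 36 - 1*(-11/8) = 36 + 11/8 = 299/8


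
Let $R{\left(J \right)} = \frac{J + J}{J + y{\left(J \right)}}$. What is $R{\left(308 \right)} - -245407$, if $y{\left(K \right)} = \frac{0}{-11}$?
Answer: $245409$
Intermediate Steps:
$y{\left(K \right)} = 0$ ($y{\left(K \right)} = 0 \left(- \frac{1}{11}\right) = 0$)
$R{\left(J \right)} = 2$ ($R{\left(J \right)} = \frac{J + J}{J + 0} = \frac{2 J}{J} = 2$)
$R{\left(308 \right)} - -245407 = 2 - -245407 = 2 + 245407 = 245409$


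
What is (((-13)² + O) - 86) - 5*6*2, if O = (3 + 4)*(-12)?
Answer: -61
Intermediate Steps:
O = -84 (O = 7*(-12) = -84)
(((-13)² + O) - 86) - 5*6*2 = (((-13)² - 84) - 86) - 5*6*2 = ((169 - 84) - 86) - 30*2 = (85 - 86) - 60 = -1 - 60 = -61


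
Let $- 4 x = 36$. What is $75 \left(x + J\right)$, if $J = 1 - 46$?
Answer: $-4050$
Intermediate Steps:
$x = -9$ ($x = \left(- \frac{1}{4}\right) 36 = -9$)
$J = -45$ ($J = 1 - 46 = -45$)
$75 \left(x + J\right) = 75 \left(-9 - 45\right) = 75 \left(-54\right) = -4050$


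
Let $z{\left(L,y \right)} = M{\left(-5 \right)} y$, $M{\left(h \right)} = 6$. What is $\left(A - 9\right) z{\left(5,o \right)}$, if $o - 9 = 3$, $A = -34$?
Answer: $-3096$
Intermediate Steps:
$o = 12$ ($o = 9 + 3 = 12$)
$z{\left(L,y \right)} = 6 y$
$\left(A - 9\right) z{\left(5,o \right)} = \left(-34 - 9\right) 6 \cdot 12 = \left(-43\right) 72 = -3096$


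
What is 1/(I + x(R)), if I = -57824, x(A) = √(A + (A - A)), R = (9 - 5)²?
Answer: -1/57820 ≈ -1.7295e-5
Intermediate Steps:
R = 16 (R = 4² = 16)
x(A) = √A (x(A) = √(A + 0) = √A)
1/(I + x(R)) = 1/(-57824 + √16) = 1/(-57824 + 4) = 1/(-57820) = -1/57820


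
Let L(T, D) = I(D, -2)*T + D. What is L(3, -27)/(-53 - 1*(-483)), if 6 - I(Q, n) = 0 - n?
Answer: -3/86 ≈ -0.034884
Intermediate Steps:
I(Q, n) = 6 + n (I(Q, n) = 6 - (0 - n) = 6 - (-1)*n = 6 + n)
L(T, D) = D + 4*T (L(T, D) = (6 - 2)*T + D = 4*T + D = D + 4*T)
L(3, -27)/(-53 - 1*(-483)) = (-27 + 4*3)/(-53 - 1*(-483)) = (-27 + 12)/(-53 + 483) = -15/430 = -15*1/430 = -3/86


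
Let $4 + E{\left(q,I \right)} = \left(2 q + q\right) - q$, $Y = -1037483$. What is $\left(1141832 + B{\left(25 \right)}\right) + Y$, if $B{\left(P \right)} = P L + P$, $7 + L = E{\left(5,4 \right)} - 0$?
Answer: $104349$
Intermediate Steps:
$E{\left(q,I \right)} = -4 + 2 q$ ($E{\left(q,I \right)} = -4 + \left(\left(2 q + q\right) - q\right) = -4 + \left(3 q - q\right) = -4 + 2 q$)
$L = -1$ ($L = -7 + \left(\left(-4 + 2 \cdot 5\right) - 0\right) = -7 + \left(\left(-4 + 10\right) + 0\right) = -7 + \left(6 + 0\right) = -7 + 6 = -1$)
$B{\left(P \right)} = 0$ ($B{\left(P \right)} = P \left(-1\right) + P = - P + P = 0$)
$\left(1141832 + B{\left(25 \right)}\right) + Y = \left(1141832 + 0\right) - 1037483 = 1141832 - 1037483 = 104349$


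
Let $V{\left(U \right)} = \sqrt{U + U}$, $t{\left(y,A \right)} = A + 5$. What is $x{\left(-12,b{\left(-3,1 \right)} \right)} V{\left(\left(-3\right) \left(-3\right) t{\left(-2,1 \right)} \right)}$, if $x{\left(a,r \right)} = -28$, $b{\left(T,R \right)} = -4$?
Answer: $- 168 \sqrt{3} \approx -290.98$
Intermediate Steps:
$t{\left(y,A \right)} = 5 + A$
$V{\left(U \right)} = \sqrt{2} \sqrt{U}$ ($V{\left(U \right)} = \sqrt{2 U} = \sqrt{2} \sqrt{U}$)
$x{\left(-12,b{\left(-3,1 \right)} \right)} V{\left(\left(-3\right) \left(-3\right) t{\left(-2,1 \right)} \right)} = - 28 \sqrt{2} \sqrt{\left(-3\right) \left(-3\right) \left(5 + 1\right)} = - 28 \sqrt{2} \sqrt{9 \cdot 6} = - 28 \sqrt{2} \sqrt{54} = - 28 \sqrt{2} \cdot 3 \sqrt{6} = - 28 \cdot 6 \sqrt{3} = - 168 \sqrt{3}$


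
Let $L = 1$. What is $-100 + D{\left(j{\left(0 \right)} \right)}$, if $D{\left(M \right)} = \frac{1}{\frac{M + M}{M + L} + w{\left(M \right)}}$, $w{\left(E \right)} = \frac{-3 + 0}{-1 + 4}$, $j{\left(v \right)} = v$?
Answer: $-101$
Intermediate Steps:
$w{\left(E \right)} = -1$ ($w{\left(E \right)} = - \frac{3}{3} = \left(-3\right) \frac{1}{3} = -1$)
$D{\left(M \right)} = \frac{1}{-1 + \frac{2 M}{1 + M}}$ ($D{\left(M \right)} = \frac{1}{\frac{M + M}{M + 1} - 1} = \frac{1}{\frac{2 M}{1 + M} - 1} = \frac{1}{-1 + \frac{2 M}{1 + M}}$)
$-100 + D{\left(j{\left(0 \right)} \right)} = -100 + \frac{1 + 0}{-1 + 0} = -100 + \frac{1}{-1} \cdot 1 = -100 - 1 = -101$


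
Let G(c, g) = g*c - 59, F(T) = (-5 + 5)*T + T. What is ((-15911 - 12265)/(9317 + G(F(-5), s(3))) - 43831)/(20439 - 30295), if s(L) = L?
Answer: 135052703/30366336 ≈ 4.4474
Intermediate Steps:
F(T) = T (F(T) = 0*T + T = 0 + T = T)
G(c, g) = -59 + c*g (G(c, g) = c*g - 59 = -59 + c*g)
((-15911 - 12265)/(9317 + G(F(-5), s(3))) - 43831)/(20439 - 30295) = ((-15911 - 12265)/(9317 + (-59 - 5*3)) - 43831)/(20439 - 30295) = (-28176/(9317 + (-59 - 15)) - 43831)/(-9856) = (-28176/(9317 - 74) - 43831)*(-1/9856) = (-28176/9243 - 43831)*(-1/9856) = (-28176*1/9243 - 43831)*(-1/9856) = (-9392/3081 - 43831)*(-1/9856) = -135052703/3081*(-1/9856) = 135052703/30366336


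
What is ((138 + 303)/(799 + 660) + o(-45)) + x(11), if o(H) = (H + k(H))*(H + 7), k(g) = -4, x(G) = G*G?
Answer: 2893638/1459 ≈ 1983.3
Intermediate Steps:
x(G) = G²
o(H) = (-4 + H)*(7 + H) (o(H) = (H - 4)*(H + 7) = (-4 + H)*(7 + H))
((138 + 303)/(799 + 660) + o(-45)) + x(11) = ((138 + 303)/(799 + 660) + (-28 + (-45)² + 3*(-45))) + 11² = (441/1459 + (-28 + 2025 - 135)) + 121 = (441*(1/1459) + 1862) + 121 = (441/1459 + 1862) + 121 = 2717099/1459 + 121 = 2893638/1459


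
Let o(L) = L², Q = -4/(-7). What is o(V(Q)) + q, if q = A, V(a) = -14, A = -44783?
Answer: -44587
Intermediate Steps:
Q = 4/7 (Q = -4*(-⅐) = 4/7 ≈ 0.57143)
q = -44783
o(V(Q)) + q = (-14)² - 44783 = 196 - 44783 = -44587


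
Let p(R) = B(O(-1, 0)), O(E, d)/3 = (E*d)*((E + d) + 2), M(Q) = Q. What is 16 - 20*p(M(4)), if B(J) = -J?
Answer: 16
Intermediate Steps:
O(E, d) = 3*E*d*(2 + E + d) (O(E, d) = 3*((E*d)*((E + d) + 2)) = 3*((E*d)*(2 + E + d)) = 3*(E*d*(2 + E + d)) = 3*E*d*(2 + E + d))
p(R) = 0 (p(R) = -3*(-1)*0*(2 - 1 + 0) = -3*(-1)*0 = -1*0 = 0)
16 - 20*p(M(4)) = 16 - 20*0 = 16 + 0 = 16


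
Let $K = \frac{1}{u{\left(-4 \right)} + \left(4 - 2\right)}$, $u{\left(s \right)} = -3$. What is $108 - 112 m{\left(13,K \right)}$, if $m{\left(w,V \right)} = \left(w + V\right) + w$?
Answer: $-2692$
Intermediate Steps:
$K = -1$ ($K = \frac{1}{-3 + \left(4 - 2\right)} = \frac{1}{-3 + 2} = \frac{1}{-1} = -1$)
$m{\left(w,V \right)} = V + 2 w$ ($m{\left(w,V \right)} = \left(V + w\right) + w = V + 2 w$)
$108 - 112 m{\left(13,K \right)} = 108 - 112 \left(-1 + 2 \cdot 13\right) = 108 - 112 \left(-1 + 26\right) = 108 - 2800 = -2692$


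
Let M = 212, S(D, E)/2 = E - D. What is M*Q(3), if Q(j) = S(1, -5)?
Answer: -2544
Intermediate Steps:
S(D, E) = -2*D + 2*E (S(D, E) = 2*(E - D) = -2*D + 2*E)
Q(j) = -12 (Q(j) = -2*1 + 2*(-5) = -2 - 10 = -12)
M*Q(3) = 212*(-12) = -2544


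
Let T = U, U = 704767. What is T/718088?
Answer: 100681/102584 ≈ 0.98145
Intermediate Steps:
T = 704767
T/718088 = 704767/718088 = 704767*(1/718088) = 100681/102584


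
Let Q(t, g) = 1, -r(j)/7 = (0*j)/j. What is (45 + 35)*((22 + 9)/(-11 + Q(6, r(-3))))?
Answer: -248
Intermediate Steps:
r(j) = 0 (r(j) = -7*0*j/j = -0/j = -7*0 = 0)
(45 + 35)*((22 + 9)/(-11 + Q(6, r(-3)))) = (45 + 35)*((22 + 9)/(-11 + 1)) = 80*(31/(-10)) = 80*(31*(-1/10)) = 80*(-31/10) = -248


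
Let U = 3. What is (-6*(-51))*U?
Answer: 918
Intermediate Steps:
(-6*(-51))*U = -6*(-51)*3 = 306*3 = 918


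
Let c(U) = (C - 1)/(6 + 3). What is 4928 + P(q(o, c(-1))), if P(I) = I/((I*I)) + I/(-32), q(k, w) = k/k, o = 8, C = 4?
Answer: 157727/32 ≈ 4929.0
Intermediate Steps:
c(U) = ⅓ (c(U) = (4 - 1)/(6 + 3) = 3/9 = 3*(⅑) = ⅓)
q(k, w) = 1
P(I) = 1/I - I/32 (P(I) = I/(I²) + I*(-1/32) = I/I² - I/32 = 1/I - I/32)
4928 + P(q(o, c(-1))) = 4928 + (1/1 - 1/32*1) = 4928 + (1 - 1/32) = 4928 + 31/32 = 157727/32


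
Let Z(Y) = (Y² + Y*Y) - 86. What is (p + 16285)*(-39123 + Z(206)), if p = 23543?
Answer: 1818665964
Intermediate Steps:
Z(Y) = -86 + 2*Y² (Z(Y) = (Y² + Y²) - 86 = 2*Y² - 86 = -86 + 2*Y²)
(p + 16285)*(-39123 + Z(206)) = (23543 + 16285)*(-39123 + (-86 + 2*206²)) = 39828*(-39123 + (-86 + 2*42436)) = 39828*(-39123 + (-86 + 84872)) = 39828*(-39123 + 84786) = 39828*45663 = 1818665964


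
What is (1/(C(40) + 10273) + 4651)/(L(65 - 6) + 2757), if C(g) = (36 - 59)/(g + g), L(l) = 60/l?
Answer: 20501271443/12157138881 ≈ 1.6864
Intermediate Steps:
C(g) = -23/(2*g) (C(g) = -23*1/(2*g) = -23/(2*g))
(1/(C(40) + 10273) + 4651)/(L(65 - 6) + 2757) = (1/(-23/2/40 + 10273) + 4651)/(60/(65 - 6) + 2757) = (1/(-23/2*1/40 + 10273) + 4651)/(60/59 + 2757) = (1/(-23/80 + 10273) + 4651)/(60*(1/59) + 2757) = (1/(821817/80) + 4651)/(60/59 + 2757) = (80/821817 + 4651)/(162723/59) = (3822270947/821817)*(59/162723) = 20501271443/12157138881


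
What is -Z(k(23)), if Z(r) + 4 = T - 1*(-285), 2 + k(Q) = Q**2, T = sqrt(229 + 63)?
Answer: -281 - 2*sqrt(73) ≈ -298.09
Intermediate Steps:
T = 2*sqrt(73) (T = sqrt(292) = 2*sqrt(73) ≈ 17.088)
k(Q) = -2 + Q**2
Z(r) = 281 + 2*sqrt(73) (Z(r) = -4 + (2*sqrt(73) - 1*(-285)) = -4 + (2*sqrt(73) + 285) = -4 + (285 + 2*sqrt(73)) = 281 + 2*sqrt(73))
-Z(k(23)) = -(281 + 2*sqrt(73)) = -281 - 2*sqrt(73)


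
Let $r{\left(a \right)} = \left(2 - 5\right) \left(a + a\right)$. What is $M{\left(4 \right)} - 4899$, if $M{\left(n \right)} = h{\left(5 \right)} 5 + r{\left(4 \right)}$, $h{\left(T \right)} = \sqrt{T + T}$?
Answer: $-4923 + 5 \sqrt{10} \approx -4907.2$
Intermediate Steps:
$h{\left(T \right)} = \sqrt{2} \sqrt{T}$ ($h{\left(T \right)} = \sqrt{2 T} = \sqrt{2} \sqrt{T}$)
$r{\left(a \right)} = - 6 a$ ($r{\left(a \right)} = - 3 \cdot 2 a = - 6 a$)
$M{\left(n \right)} = -24 + 5 \sqrt{10}$ ($M{\left(n \right)} = \sqrt{2} \sqrt{5} \cdot 5 - 24 = \sqrt{10} \cdot 5 - 24 = 5 \sqrt{10} - 24 = -24 + 5 \sqrt{10}$)
$M{\left(4 \right)} - 4899 = \left(-24 + 5 \sqrt{10}\right) - 4899 = -4923 + 5 \sqrt{10}$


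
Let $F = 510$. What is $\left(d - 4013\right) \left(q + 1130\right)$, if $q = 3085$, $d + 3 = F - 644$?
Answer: $-17492250$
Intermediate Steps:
$d = -137$ ($d = -3 + \left(510 - 644\right) = -3 - 134 = -137$)
$\left(d - 4013\right) \left(q + 1130\right) = \left(-137 - 4013\right) \left(3085 + 1130\right) = \left(-4150\right) 4215 = -17492250$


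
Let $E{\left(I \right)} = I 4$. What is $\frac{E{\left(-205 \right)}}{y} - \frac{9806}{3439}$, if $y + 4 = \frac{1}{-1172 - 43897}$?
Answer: $\frac{3056728838}{15121283} \approx 202.15$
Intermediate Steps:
$E{\left(I \right)} = 4 I$
$y = - \frac{180277}{45069}$ ($y = -4 + \frac{1}{-1172 - 43897} = -4 + \frac{1}{-45069} = -4 - \frac{1}{45069} = - \frac{180277}{45069} \approx -4.0$)
$\frac{E{\left(-205 \right)}}{y} - \frac{9806}{3439} = \frac{4 \left(-205\right)}{- \frac{180277}{45069}} - \frac{9806}{3439} = \left(-820\right) \left(- \frac{45069}{180277}\right) - \frac{9806}{3439} = \frac{901380}{4397} - \frac{9806}{3439} = \frac{3056728838}{15121283}$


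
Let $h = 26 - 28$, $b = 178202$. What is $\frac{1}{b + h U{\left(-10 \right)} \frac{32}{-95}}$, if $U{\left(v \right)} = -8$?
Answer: $\frac{95}{16928678} \approx 5.6118 \cdot 10^{-6}$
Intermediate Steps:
$h = -2$
$\frac{1}{b + h U{\left(-10 \right)} \frac{32}{-95}} = \frac{1}{178202 + \left(-2\right) \left(-8\right) \frac{32}{-95}} = \frac{1}{178202 + 16 \cdot 32 \left(- \frac{1}{95}\right)} = \frac{1}{178202 + 16 \left(- \frac{32}{95}\right)} = \frac{1}{178202 - \frac{512}{95}} = \frac{1}{\frac{16928678}{95}} = \frac{95}{16928678}$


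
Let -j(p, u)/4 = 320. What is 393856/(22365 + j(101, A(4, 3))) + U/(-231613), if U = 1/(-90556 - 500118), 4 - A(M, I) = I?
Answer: 53882563881937757/2884591981460770 ≈ 18.679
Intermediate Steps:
A(M, I) = 4 - I
j(p, u) = -1280 (j(p, u) = -4*320 = -1280)
U = -1/590674 (U = 1/(-590674) = -1/590674 ≈ -1.6930e-6)
393856/(22365 + j(101, A(4, 3))) + U/(-231613) = 393856/(22365 - 1280) - 1/590674/(-231613) = 393856/21085 - 1/590674*(-1/231613) = 393856*(1/21085) + 1/136807777162 = 393856/21085 + 1/136807777162 = 53882563881937757/2884591981460770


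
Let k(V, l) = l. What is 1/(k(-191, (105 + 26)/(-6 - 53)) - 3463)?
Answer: -59/204448 ≈ -0.00028858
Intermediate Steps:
1/(k(-191, (105 + 26)/(-6 - 53)) - 3463) = 1/((105 + 26)/(-6 - 53) - 3463) = 1/(131/(-59) - 3463) = 1/(131*(-1/59) - 3463) = 1/(-131/59 - 3463) = 1/(-204448/59) = -59/204448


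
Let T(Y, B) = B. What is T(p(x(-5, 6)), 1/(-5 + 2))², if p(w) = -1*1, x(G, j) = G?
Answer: ⅑ ≈ 0.11111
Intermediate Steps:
p(w) = -1
T(p(x(-5, 6)), 1/(-5 + 2))² = (1/(-5 + 2))² = (1/(-3))² = (-⅓)² = ⅑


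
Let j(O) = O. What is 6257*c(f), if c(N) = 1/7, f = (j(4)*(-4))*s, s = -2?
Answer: 6257/7 ≈ 893.86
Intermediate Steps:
f = 32 (f = (4*(-4))*(-2) = -16*(-2) = 32)
c(N) = ⅐ (c(N) = 1*(⅐) = ⅐)
6257*c(f) = 6257*(⅐) = 6257/7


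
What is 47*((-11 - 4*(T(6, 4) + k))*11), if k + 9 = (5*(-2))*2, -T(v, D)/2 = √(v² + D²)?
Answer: 54285 + 8272*√13 ≈ 84110.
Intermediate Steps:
T(v, D) = -2*√(D² + v²) (T(v, D) = -2*√(v² + D²) = -2*√(D² + v²))
k = -29 (k = -9 + (5*(-2))*2 = -9 - 10*2 = -9 - 20 = -29)
47*((-11 - 4*(T(6, 4) + k))*11) = 47*((-11 - 4*(-2*√(4² + 6²) - 29))*11) = 47*((-11 - 4*(-2*√(16 + 36) - 29))*11) = 47*((-11 - 4*(-4*√13 - 29))*11) = 47*((-11 - 4*(-29 - 4*√13))*11) = 47*((-11 + (116 + 16*√13))*11) = 47*((105 + 16*√13)*11) = 47*(1155 + 176*√13) = 54285 + 8272*√13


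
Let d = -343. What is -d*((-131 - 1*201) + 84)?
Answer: -85064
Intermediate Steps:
-d*((-131 - 1*201) + 84) = -(-343)*((-131 - 1*201) + 84) = -(-343)*((-131 - 201) + 84) = -(-343)*(-332 + 84) = -(-343)*(-248) = -1*85064 = -85064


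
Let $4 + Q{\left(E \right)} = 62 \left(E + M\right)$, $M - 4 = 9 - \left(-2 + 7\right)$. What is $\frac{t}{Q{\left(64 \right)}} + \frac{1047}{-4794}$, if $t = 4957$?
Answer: $\frac{3182373}{3563540} \approx 0.89304$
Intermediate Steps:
$M = 8$ ($M = 4 + \left(9 - \left(-2 + 7\right)\right) = 4 + \left(9 - 5\right) = 4 + 4 = 8$)
$Q{\left(E \right)} = 492 + 62 E$ ($Q{\left(E \right)} = -4 + 62 \left(E + 8\right) = -4 + 62 \left(8 + E\right) = -4 + \left(496 + 62 E\right) = 492 + 62 E$)
$\frac{t}{Q{\left(64 \right)}} + \frac{1047}{-4794} = \frac{4957}{492 + 62 \cdot 64} + \frac{1047}{-4794} = \frac{4957}{492 + 3968} + 1047 \left(- \frac{1}{4794}\right) = \frac{4957}{4460} - \frac{349}{1598} = \frac{3182373}{3563540}$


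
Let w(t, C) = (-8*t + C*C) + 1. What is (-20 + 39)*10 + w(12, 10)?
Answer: 195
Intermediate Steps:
w(t, C) = 1 + C² - 8*t (w(t, C) = (-8*t + C²) + 1 = (C² - 8*t) + 1 = 1 + C² - 8*t)
(-20 + 39)*10 + w(12, 10) = (-20 + 39)*10 + (1 + 10² - 8*12) = 19*10 + (1 + 100 - 96) = 190 + 5 = 195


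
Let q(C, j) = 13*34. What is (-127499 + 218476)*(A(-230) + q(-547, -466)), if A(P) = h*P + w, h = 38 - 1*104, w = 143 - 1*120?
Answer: 1423335165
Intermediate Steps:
w = 23 (w = 143 - 120 = 23)
q(C, j) = 442
h = -66 (h = 38 - 104 = -66)
A(P) = 23 - 66*P (A(P) = -66*P + 23 = 23 - 66*P)
(-127499 + 218476)*(A(-230) + q(-547, -466)) = (-127499 + 218476)*((23 - 66*(-230)) + 442) = 90977*((23 + 15180) + 442) = 90977*(15203 + 442) = 90977*15645 = 1423335165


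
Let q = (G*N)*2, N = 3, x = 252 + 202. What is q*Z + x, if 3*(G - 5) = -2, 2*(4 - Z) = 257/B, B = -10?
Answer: 8921/10 ≈ 892.10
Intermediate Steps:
x = 454
Z = 337/20 (Z = 4 - 257/(2*(-10)) = 4 - 257*(-1)/(2*10) = 4 - 1/2*(-257/10) = 4 + 257/20 = 337/20 ≈ 16.850)
G = 13/3 (G = 5 + (1/3)*(-2) = 5 - 2/3 = 13/3 ≈ 4.3333)
q = 26 (q = ((13/3)*3)*2 = 13*2 = 26)
q*Z + x = 26*(337/20) + 454 = 4381/10 + 454 = 8921/10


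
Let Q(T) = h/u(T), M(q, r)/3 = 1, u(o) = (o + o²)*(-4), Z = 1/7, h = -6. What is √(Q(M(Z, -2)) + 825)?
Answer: √13202/4 ≈ 28.725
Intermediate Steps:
Z = ⅐ ≈ 0.14286
u(o) = -4*o - 4*o²
M(q, r) = 3 (M(q, r) = 3*1 = 3)
Q(T) = 3/(2*T*(1 + T)) (Q(T) = -6*(-1/(4*T*(1 + T))) = -(-3)/(2*T*(1 + T)) = 3/(2*T*(1 + T)))
√(Q(M(Z, -2)) + 825) = √((3/2)/(3*(1 + 3)) + 825) = √((3/2)*(⅓)/4 + 825) = √((3/2)*(⅓)*(¼) + 825) = √(⅛ + 825) = √(6601/8) = √13202/4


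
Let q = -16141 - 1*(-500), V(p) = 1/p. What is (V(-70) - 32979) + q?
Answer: -3403401/70 ≈ -48620.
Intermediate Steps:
q = -15641 (q = -16141 + 500 = -15641)
(V(-70) - 32979) + q = (1/(-70) - 32979) - 15641 = (-1/70 - 32979) - 15641 = -2308531/70 - 15641 = -3403401/70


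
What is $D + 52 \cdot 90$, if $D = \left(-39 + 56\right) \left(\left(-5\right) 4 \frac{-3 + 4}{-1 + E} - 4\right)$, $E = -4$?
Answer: $4680$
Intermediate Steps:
$D = 0$ ($D = \left(-39 + 56\right) \left(\left(-5\right) 4 \frac{-3 + 4}{-1 - 4} - 4\right) = 17 \left(- 20 \cdot 1 \frac{1}{-5} - 4\right) = 17 \left(- 20 \cdot 1 \left(- \frac{1}{5}\right) - 4\right) = 17 \left(\left(-20\right) \left(- \frac{1}{5}\right) - 4\right) = 17 \left(4 - 4\right) = 17 \cdot 0 = 0$)
$D + 52 \cdot 90 = 0 + 52 \cdot 90 = 0 + 4680 = 4680$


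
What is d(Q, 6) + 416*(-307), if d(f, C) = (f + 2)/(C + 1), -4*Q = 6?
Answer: -1787967/14 ≈ -1.2771e+5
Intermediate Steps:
Q = -3/2 (Q = -¼*6 = -3/2 ≈ -1.5000)
d(f, C) = (2 + f)/(1 + C)
d(Q, 6) + 416*(-307) = (2 - 3/2)/(1 + 6) + 416*(-307) = (½)/7 - 127712 = (⅐)*(½) - 127712 = 1/14 - 127712 = -1787967/14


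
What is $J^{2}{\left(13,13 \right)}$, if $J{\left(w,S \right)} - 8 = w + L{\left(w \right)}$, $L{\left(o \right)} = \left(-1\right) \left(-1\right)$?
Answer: $484$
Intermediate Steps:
$L{\left(o \right)} = 1$
$J{\left(w,S \right)} = 9 + w$ ($J{\left(w,S \right)} = 8 + \left(w + 1\right) = 8 + \left(1 + w\right) = 9 + w$)
$J^{2}{\left(13,13 \right)} = \left(9 + 13\right)^{2} = 22^{2} = 484$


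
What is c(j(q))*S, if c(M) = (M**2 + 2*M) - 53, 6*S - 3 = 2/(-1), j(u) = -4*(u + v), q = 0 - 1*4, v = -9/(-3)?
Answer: -29/6 ≈ -4.8333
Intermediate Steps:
v = 3 (v = -9*(-1/3) = 3)
q = -4 (q = 0 - 4 = -4)
j(u) = -12 - 4*u (j(u) = -4*(u + 3) = -4*(3 + u) = -12 - 4*u)
S = 1/6 (S = 1/2 + (2/(-1))/6 = 1/2 + (2*(-1))/6 = 1/2 + (1/6)*(-2) = 1/2 - 1/3 = 1/6 ≈ 0.16667)
c(M) = -53 + M**2 + 2*M
c(j(q))*S = (-53 + (-12 - 4*(-4))**2 + 2*(-12 - 4*(-4)))*(1/6) = (-53 + (-12 + 16)**2 + 2*(-12 + 16))*(1/6) = (-53 + 4**2 + 2*4)*(1/6) = (-53 + 16 + 8)*(1/6) = -29*1/6 = -29/6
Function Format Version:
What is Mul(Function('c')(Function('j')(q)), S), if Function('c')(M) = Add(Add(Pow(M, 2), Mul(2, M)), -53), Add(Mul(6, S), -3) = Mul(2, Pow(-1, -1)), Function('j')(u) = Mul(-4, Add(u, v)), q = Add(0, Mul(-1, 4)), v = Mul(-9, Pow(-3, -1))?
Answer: Rational(-29, 6) ≈ -4.8333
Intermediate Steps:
v = 3 (v = Mul(-9, Rational(-1, 3)) = 3)
q = -4 (q = Add(0, -4) = -4)
Function('j')(u) = Add(-12, Mul(-4, u)) (Function('j')(u) = Mul(-4, Add(u, 3)) = Mul(-4, Add(3, u)) = Add(-12, Mul(-4, u)))
S = Rational(1, 6) (S = Add(Rational(1, 2), Mul(Rational(1, 6), Mul(2, Pow(-1, -1)))) = Add(Rational(1, 2), Mul(Rational(1, 6), Mul(2, -1))) = Add(Rational(1, 2), Mul(Rational(1, 6), -2)) = Add(Rational(1, 2), Rational(-1, 3)) = Rational(1, 6) ≈ 0.16667)
Function('c')(M) = Add(-53, Pow(M, 2), Mul(2, M))
Mul(Function('c')(Function('j')(q)), S) = Mul(Add(-53, Pow(Add(-12, Mul(-4, -4)), 2), Mul(2, Add(-12, Mul(-4, -4)))), Rational(1, 6)) = Mul(Add(-53, Pow(Add(-12, 16), 2), Mul(2, Add(-12, 16))), Rational(1, 6)) = Mul(Add(-53, Pow(4, 2), Mul(2, 4)), Rational(1, 6)) = Mul(Add(-53, 16, 8), Rational(1, 6)) = Mul(-29, Rational(1, 6)) = Rational(-29, 6)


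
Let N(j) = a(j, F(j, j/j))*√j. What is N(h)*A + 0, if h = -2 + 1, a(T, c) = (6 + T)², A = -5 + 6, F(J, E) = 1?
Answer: 25*I ≈ 25.0*I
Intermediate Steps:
A = 1
h = -1
N(j) = √j*(6 + j)² (N(j) = (6 + j)²*√j = √j*(6 + j)²)
N(h)*A + 0 = (√(-1)*(6 - 1)²)*1 + 0 = (I*5²)*1 + 0 = (I*25)*1 + 0 = (25*I)*1 + 0 = 25*I + 0 = 25*I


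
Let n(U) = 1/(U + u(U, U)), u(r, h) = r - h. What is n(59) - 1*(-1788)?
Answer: 105493/59 ≈ 1788.0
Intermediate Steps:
n(U) = 1/U (n(U) = 1/(U + (U - U)) = 1/(U + 0) = 1/U)
n(59) - 1*(-1788) = 1/59 - 1*(-1788) = 1/59 + 1788 = 105493/59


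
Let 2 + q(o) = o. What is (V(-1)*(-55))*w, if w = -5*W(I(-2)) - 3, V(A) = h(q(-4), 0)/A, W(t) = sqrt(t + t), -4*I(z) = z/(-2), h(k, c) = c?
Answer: 0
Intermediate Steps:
q(o) = -2 + o
I(z) = z/8 (I(z) = -z/(4*(-2)) = -z*(-1)/(4*2) = -(-1)*z/8 = z/8)
W(t) = sqrt(2)*sqrt(t) (W(t) = sqrt(2*t) = sqrt(2)*sqrt(t))
V(A) = 0 (V(A) = 0/A = 0)
w = -3 - 5*I*sqrt(2)/2 (w = -5*sqrt(2)*sqrt((1/8)*(-2)) - 3 = -5*sqrt(2)*sqrt(-1/4) - 3 = -5*sqrt(2)*I/2 - 3 = -5*I*sqrt(2)/2 - 3 = -3 - 5*I*sqrt(2)/2 ≈ -3.0 - 3.5355*I)
(V(-1)*(-55))*w = (0*(-55))*(-3 - 5*I*sqrt(2)/2) = 0*(-3 - 5*I*sqrt(2)/2) = 0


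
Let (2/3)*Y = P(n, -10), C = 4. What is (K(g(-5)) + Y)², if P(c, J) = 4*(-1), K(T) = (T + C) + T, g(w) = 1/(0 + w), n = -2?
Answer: 144/25 ≈ 5.7600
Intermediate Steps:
g(w) = 1/w
K(T) = 4 + 2*T (K(T) = (T + 4) + T = (4 + T) + T = 4 + 2*T)
P(c, J) = -4
Y = -6 (Y = (3/2)*(-4) = -6)
(K(g(-5)) + Y)² = ((4 + 2/(-5)) - 6)² = ((4 + 2*(-⅕)) - 6)² = ((4 - ⅖) - 6)² = (18/5 - 6)² = (-12/5)² = 144/25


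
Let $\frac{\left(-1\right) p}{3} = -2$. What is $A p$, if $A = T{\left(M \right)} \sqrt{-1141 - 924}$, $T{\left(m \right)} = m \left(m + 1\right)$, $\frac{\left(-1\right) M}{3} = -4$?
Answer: $936 i \sqrt{2065} \approx 42534.0 i$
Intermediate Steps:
$p = 6$ ($p = \left(-3\right) \left(-2\right) = 6$)
$M = 12$ ($M = \left(-3\right) \left(-4\right) = 12$)
$T{\left(m \right)} = m \left(1 + m\right)$
$A = 156 i \sqrt{2065}$ ($A = 12 \left(1 + 12\right) \sqrt{-1141 - 924} = 12 \cdot 13 \sqrt{-2065} = 156 i \sqrt{2065} \approx 7089.0 i$)
$A p = 156 i \sqrt{2065} \cdot 6 = 936 i \sqrt{2065}$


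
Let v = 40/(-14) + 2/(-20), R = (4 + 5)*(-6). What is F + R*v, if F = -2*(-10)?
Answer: 6289/35 ≈ 179.69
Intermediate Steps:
F = 20
R = -54 (R = 9*(-6) = -54)
v = -207/70 (v = 40*(-1/14) + 2*(-1/20) = -20/7 - ⅒ = -207/70 ≈ -2.9571)
F + R*v = 20 - 54*(-207/70) = 20 + 5589/35 = 6289/35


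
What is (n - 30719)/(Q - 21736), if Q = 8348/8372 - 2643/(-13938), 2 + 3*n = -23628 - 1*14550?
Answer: 2395854734/1198588011 ≈ 1.9989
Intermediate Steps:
n = -38180/3 (n = -⅔ + (-23628 - 1*14550)/3 = -⅔ + (-23628 - 14550)/3 = -⅔ + (⅓)*(-38178) = -⅔ - 12726 = -38180/3 ≈ -12727.)
Q = 21815/18382 (Q = 8348*(1/8372) - 2643*(-1/13938) = 2087/2093 + 881/4646 = 21815/18382 ≈ 1.1868)
(n - 30719)/(Q - 21736) = (-38180/3 - 30719)/(21815/18382 - 21736) = -130337/(3*(-399529337/18382)) = -130337/3*(-18382/399529337) = 2395854734/1198588011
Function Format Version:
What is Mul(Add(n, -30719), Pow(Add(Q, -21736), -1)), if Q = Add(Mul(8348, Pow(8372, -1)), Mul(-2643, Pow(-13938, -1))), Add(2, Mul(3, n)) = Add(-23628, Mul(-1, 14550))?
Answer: Rational(2395854734, 1198588011) ≈ 1.9989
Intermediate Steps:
n = Rational(-38180, 3) (n = Add(Rational(-2, 3), Mul(Rational(1, 3), Add(-23628, Mul(-1, 14550)))) = Add(Rational(-2, 3), Mul(Rational(1, 3), Add(-23628, -14550))) = Add(Rational(-2, 3), Mul(Rational(1, 3), -38178)) = Add(Rational(-2, 3), -12726) = Rational(-38180, 3) ≈ -12727.)
Q = Rational(21815, 18382) (Q = Add(Mul(8348, Rational(1, 8372)), Mul(-2643, Rational(-1, 13938))) = Add(Rational(2087, 2093), Rational(881, 4646)) = Rational(21815, 18382) ≈ 1.1868)
Mul(Add(n, -30719), Pow(Add(Q, -21736), -1)) = Mul(Add(Rational(-38180, 3), -30719), Pow(Add(Rational(21815, 18382), -21736), -1)) = Mul(Rational(-130337, 3), Pow(Rational(-399529337, 18382), -1)) = Mul(Rational(-130337, 3), Rational(-18382, 399529337)) = Rational(2395854734, 1198588011)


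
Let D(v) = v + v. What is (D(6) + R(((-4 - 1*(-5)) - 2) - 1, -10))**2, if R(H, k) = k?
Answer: 4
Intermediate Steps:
D(v) = 2*v
(D(6) + R(((-4 - 1*(-5)) - 2) - 1, -10))**2 = (2*6 - 10)**2 = (12 - 10)**2 = 2**2 = 4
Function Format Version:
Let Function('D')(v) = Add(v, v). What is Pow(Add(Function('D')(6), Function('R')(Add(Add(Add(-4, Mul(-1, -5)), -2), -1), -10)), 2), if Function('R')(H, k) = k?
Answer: 4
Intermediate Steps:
Function('D')(v) = Mul(2, v)
Pow(Add(Function('D')(6), Function('R')(Add(Add(Add(-4, Mul(-1, -5)), -2), -1), -10)), 2) = Pow(Add(Mul(2, 6), -10), 2) = Pow(Add(12, -10), 2) = Pow(2, 2) = 4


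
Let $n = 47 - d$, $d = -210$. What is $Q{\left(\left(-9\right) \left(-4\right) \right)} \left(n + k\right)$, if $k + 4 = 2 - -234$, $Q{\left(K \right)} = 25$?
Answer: $12225$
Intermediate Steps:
$n = 257$ ($n = 47 - -210 = 47 + 210 = 257$)
$k = 232$ ($k = -4 + \left(2 - -234\right) = -4 + \left(2 + 234\right) = -4 + 236 = 232$)
$Q{\left(\left(-9\right) \left(-4\right) \right)} \left(n + k\right) = 25 \left(257 + 232\right) = 25 \cdot 489 = 12225$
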